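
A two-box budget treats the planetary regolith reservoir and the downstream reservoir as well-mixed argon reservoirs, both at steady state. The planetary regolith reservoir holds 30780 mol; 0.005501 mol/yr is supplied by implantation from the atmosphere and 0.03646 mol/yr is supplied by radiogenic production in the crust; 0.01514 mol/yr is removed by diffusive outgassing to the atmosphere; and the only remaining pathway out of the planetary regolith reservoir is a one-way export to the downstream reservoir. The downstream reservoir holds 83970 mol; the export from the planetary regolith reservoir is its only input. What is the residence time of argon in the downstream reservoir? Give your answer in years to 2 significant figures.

3.1×10^6 yr

Balance the planetary regolith reservoir: ΣF_in = 0.005501 + 0.03646 = 0.041961 mol/yr.
Export to the downstream reservoir = ΣF_in − (0.01514) = 0.026821 mol/yr.
At steady state the output of the downstream reservoir equals its input, 0.026821 mol/yr.
τ = M / F = 83970 / 0.026821 = 3.131×10^6 yr.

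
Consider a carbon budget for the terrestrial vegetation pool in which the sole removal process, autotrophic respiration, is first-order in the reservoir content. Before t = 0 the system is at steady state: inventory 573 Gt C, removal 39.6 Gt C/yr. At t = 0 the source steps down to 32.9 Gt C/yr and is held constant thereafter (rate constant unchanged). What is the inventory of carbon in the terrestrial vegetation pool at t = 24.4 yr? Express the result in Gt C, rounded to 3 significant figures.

τ = M₀/F₀ = 573/39.6 = 14.47 yr; rate constant k = 1/τ.
New steady state M_∞ = F₁/k = F₁·τ = 32.9 × 14.47 = 476.05 Gt C.
M(t) = M_∞ + (M₀ − M_∞)·e^(−t/τ); t/τ = 24.4/14.47 = 1.686, so e^(−t/τ) = 0.1852.
M(t) = 476.05 + 96.95 × 0.1852 = 494.01 Gt C.

494 Gt C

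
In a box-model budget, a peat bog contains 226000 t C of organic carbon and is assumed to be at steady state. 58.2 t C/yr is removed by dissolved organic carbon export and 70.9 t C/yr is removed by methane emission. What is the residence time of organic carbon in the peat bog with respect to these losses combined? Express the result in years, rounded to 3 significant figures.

1750 yr

Total removal = 58.20 + 70.90 = 129.10 t C/yr.
τ = M / ΣF_out = 226000 / 129.10 = 1751 yr.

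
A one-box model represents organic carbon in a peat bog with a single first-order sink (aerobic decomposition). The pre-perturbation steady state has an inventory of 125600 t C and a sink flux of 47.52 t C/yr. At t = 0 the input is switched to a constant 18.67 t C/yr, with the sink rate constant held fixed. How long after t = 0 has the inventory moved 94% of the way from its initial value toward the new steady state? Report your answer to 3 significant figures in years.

τ = M₀/F₀ = 125600/47.52 = 2643 yr.
The remaining gap fraction is e^(−t/τ); 94% covered ⇒ e^(−t/τ) = 0.0600.
t = −τ ln(0.0600) = 2643 × 2.813 = 7436 yr.

7440 yr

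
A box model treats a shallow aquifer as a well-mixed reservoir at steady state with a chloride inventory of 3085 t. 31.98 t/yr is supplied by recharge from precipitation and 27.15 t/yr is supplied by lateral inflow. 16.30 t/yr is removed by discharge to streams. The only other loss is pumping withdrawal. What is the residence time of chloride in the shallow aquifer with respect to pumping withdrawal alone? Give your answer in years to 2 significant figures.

72 yr

At steady state ΣF_in = ΣF_out.
ΣF_in = 31.98 + 27.15 = 59.130 t/yr.
Pumping withdrawal flux = ΣF_in − (16.30) = 59.130 − 16.30 = 42.83 t/yr.
τ = M / F = 3085 / 42.83 = 72.03 yr.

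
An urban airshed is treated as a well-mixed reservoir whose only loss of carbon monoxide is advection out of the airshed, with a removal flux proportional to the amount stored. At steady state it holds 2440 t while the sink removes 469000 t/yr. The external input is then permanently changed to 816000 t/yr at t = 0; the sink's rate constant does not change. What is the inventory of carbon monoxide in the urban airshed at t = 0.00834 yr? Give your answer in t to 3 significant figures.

The sink rate constant is k = F₀/M₀ = 469000/2440 = 192.2 yr⁻¹.
Solving dM/dt = F₁ − kM with M(0) = M₀ gives M(t) = F₁/k + (M₀ − F₁/k)·e^(−kt).
F₁/k = 816000/192.2 = 4245.3 t; kt = 192.2 × 0.00834 = 1.603, e^(−kt) = 0.2013.
M(0.00834) = 4245.3 + (2440 − 4245.3) × 0.2013 = 4245.3 − 363.4 = 3881.9 t.

3880 t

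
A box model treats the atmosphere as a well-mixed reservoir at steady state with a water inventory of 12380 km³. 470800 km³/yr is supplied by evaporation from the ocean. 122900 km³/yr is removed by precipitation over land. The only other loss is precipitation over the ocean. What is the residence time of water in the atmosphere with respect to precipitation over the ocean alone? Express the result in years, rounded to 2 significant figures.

0.036 yr

At steady state ΣF_in = ΣF_out.
ΣF_in = 470800 km³/yr.
Precipitation over the ocean flux = ΣF_in − (122900) = 470800 − 122900 = 347900 km³/yr.
τ = M / F = 12380 / 347900 = 0.03558 yr.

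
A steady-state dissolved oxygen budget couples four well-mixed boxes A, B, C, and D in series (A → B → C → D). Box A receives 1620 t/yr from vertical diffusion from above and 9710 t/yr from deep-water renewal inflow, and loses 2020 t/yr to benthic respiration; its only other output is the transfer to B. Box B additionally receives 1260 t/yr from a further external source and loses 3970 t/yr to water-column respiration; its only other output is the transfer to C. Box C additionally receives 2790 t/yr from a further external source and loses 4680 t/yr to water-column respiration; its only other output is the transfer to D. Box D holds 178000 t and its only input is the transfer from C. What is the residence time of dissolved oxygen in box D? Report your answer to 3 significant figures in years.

37.8 yr

Box A: F(A→B) = (1620 + 9710) − 2020 = 9310.0 t/yr.
Box B: F(B→C) = (9310.0 + 1260) − 3970 = 6600.0 t/yr.
Box C: F(C→D) = (6600.0 + 2790) − 4680 = 4710.0 t/yr.
Box D throughput = its input = 4710.0 t/yr; τ = 178000 / 4710.0 = 37.79 yr.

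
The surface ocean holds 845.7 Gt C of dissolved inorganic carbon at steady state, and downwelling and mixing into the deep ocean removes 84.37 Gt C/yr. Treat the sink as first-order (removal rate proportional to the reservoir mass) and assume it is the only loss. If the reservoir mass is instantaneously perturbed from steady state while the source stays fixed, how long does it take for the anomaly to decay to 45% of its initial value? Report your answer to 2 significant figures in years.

8.0 yr

For a linear reservoir the anomaly decays as exp(−t/τ) with τ = M/F = 845.7/84.37 = 10.02 yr.
exp(−t/τ) = 0.45 ⇒ t = −τ ln(0.45) = 10.02 × 0.7985 = 8.004 yr.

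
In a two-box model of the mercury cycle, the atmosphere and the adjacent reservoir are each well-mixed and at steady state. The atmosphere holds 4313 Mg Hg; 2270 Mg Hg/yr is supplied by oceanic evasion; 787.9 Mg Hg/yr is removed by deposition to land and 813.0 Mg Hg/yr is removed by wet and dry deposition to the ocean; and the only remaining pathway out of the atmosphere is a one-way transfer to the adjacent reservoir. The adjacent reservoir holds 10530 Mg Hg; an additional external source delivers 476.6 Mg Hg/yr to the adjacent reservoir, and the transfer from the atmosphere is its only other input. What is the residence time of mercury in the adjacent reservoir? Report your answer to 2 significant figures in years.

9.2 yr

Balance the atmosphere: ΣF_in = 2270.0 Mg Hg/yr.
Transfer to the adjacent reservoir = ΣF_in − (787.9 + 813.0) = 669.10 Mg Hg/yr.
Total input to the adjacent reservoir = 669.10 + 476.6 = 1145.7 Mg Hg/yr; at steady state this equals its total output.
τ = M / F = 10530 / 1145.7 = 9.191 yr.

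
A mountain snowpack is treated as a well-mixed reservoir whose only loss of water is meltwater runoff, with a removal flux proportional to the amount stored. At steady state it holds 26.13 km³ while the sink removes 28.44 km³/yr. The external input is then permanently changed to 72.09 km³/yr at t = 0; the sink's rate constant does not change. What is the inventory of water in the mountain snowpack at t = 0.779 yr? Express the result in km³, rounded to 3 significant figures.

49.1 km³

The sink rate constant is k = F₀/M₀ = 28.44/26.13 = 1.088 yr⁻¹.
Solving dM/dt = F₁ − kM with M(0) = M₀ gives M(t) = F₁/k + (M₀ − F₁/k)·e^(−kt).
F₁/k = 72.09/1.088 = 66.235 km³; kt = 1.088 × 0.779 = 0.8479, e^(−kt) = 0.4283.
M(0.779) = 66.235 + (26.13 − 66.235) × 0.4283 = 66.235 − 17.18 = 49.057 km³.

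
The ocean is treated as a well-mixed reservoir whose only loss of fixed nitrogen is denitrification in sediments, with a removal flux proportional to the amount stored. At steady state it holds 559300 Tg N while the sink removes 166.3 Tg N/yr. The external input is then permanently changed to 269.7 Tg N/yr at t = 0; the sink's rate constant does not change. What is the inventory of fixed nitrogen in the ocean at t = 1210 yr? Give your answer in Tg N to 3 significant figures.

τ = M₀/F₀ = 559300/166.3 = 3363 yr; rate constant k = 1/τ.
New steady state M_∞ = F₁/k = F₁·τ = 269.7 × 3363 = 907050 Tg N.
M(t) = M_∞ + (M₀ − M_∞)·e^(−t/τ); t/τ = 1210/3363 = 0.3598, so e^(−t/τ) = 0.6978.
M(t) = 907050 − 347800 × 0.6978 = 664380 Tg N.

664000 Tg N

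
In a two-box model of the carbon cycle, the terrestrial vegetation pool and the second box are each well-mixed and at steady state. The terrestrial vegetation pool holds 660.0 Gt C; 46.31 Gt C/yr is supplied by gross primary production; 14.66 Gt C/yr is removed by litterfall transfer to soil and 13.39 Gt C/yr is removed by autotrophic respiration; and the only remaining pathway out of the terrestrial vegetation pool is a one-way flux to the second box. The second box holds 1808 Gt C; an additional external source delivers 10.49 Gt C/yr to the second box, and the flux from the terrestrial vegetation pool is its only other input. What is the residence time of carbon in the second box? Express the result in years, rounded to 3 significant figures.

62.9 yr

Balance the terrestrial vegetation pool: ΣF_in = 46.310 Gt C/yr.
Flux to the second box = ΣF_in − (14.66 + 13.39) = 18.260 Gt C/yr.
Total input to the second box = 18.260 + 10.49 = 28.750 Gt C/yr; at steady state this equals its total output.
τ = M / F = 1808 / 28.750 = 62.89 yr.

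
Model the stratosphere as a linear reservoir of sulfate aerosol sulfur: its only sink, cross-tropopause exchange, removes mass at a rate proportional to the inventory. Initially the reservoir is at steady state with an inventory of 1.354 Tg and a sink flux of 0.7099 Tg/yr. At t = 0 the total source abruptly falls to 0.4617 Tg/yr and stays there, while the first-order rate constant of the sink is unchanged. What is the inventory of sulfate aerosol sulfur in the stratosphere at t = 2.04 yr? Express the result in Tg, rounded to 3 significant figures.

Residence time τ = M₀/F₀ = 1.907 yr. The eventual steady state is M_∞ = M₀·(F₁/F₀) = 1.354 × 0.4617/0.7099 = 0.88061 Tg.
The anomaly ΔM(t) = M(t) − M_∞ decays as ΔM₀·e^(−t/τ) with ΔM₀ = 1.354 − 0.88061 = 0.4734 Tg.
At t = 2.04 yr, e^(−t/τ) = e^(−1.070) = 0.3432, so ΔM = 0.1624 Tg and M = 0.88061 + 0.1624 = 1.0431 Tg.

1.04 Tg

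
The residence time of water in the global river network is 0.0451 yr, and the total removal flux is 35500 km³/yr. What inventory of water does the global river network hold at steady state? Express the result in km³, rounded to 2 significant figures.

1600 km³

τ = M/F ⇒ M = τ × F = 0.0451 × 35500 = 1601 km³.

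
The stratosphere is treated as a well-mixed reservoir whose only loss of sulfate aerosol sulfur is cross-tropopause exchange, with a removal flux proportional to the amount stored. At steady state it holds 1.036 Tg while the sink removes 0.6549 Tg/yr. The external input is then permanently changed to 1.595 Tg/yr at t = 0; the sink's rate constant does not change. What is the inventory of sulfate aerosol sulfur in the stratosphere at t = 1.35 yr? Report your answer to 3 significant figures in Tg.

Residence time τ = M₀/F₀ = 1.582 yr. The eventual steady state is M_∞ = M₀·(F₁/F₀) = 1.036 × 1.595/0.6549 = 2.5232 Tg.
The anomaly ΔM(t) = M(t) − M_∞ decays as ΔM₀·e^(−t/τ) with ΔM₀ = 1.036 − 2.5232 = −1.487 Tg.
At t = 1.35 yr, e^(−t/τ) = e^(−0.8534) = 0.4260, so ΔM = −0.6335 Tg and M = 2.5232 − 0.6335 = 1.8897 Tg.

1.89 Tg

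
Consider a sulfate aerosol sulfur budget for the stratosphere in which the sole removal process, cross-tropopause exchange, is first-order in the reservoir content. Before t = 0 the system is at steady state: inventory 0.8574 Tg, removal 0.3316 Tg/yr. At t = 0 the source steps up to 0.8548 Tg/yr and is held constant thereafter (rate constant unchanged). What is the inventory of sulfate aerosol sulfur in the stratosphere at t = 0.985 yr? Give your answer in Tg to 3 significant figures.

The sink rate constant is k = F₀/M₀ = 0.3316/0.8574 = 0.3868 yr⁻¹.
Solving dM/dt = F₁ − kM with M(0) = M₀ gives M(t) = F₁/k + (M₀ − F₁/k)·e^(−kt).
F₁/k = 0.8548/0.3868 = 2.2102 Tg; kt = 0.3868 × 0.985 = 0.3809, e^(−kt) = 0.6832.
M(0.985) = 2.2102 + (0.8574 − 2.2102) × 0.6832 = 2.2102 − 0.9243 = 1.2860 Tg.

1.29 Tg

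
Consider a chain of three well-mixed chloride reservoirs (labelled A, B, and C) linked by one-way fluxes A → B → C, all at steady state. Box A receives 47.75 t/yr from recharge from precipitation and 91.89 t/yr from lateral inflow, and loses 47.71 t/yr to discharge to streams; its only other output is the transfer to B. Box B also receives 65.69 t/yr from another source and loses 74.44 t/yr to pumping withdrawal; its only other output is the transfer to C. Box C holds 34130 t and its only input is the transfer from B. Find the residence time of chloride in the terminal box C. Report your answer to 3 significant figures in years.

410 yr

Box A: F(A→B) = (47.75 + 91.89) − 47.71 = 91.930 t/yr.
Box B: F(B→C) = (91.930 + 65.69) − 74.44 = 83.180 t/yr.
Box C throughput = its input = 83.180 t/yr; τ = 34130 / 83.180 = 410.3 yr.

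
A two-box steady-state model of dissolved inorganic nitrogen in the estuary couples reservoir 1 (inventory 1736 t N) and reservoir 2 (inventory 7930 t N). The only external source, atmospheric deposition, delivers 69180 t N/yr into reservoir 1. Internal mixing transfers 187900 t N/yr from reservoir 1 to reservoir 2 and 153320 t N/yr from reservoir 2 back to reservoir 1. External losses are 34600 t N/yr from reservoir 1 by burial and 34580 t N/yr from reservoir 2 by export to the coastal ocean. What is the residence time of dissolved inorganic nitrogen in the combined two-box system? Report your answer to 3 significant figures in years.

0.140 yr

Residence time in the combined system uses the total inventory and the total *external* removal — internal exchanges between the two boxes cancel.
M_total = 1736 + 7930 = 9666.0 t N.
ΣF_external_out = 34600 + 34580 = 69180 t N/yr.
τ = M_total / ΣF_ext = 9666.0 / 69180 = 0.1397 yr.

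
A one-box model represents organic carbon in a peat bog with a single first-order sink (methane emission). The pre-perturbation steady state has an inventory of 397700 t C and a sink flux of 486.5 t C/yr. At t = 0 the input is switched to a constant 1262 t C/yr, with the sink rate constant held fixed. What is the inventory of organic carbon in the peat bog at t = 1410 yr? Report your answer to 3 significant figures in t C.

919000 t C

Residence time τ = M₀/F₀ = 817.5 yr. The eventual steady state is M_∞ = M₀·(F₁/F₀) = 397700 × 1262/486.5 = 1.0316×10^6 t C.
The anomaly ΔM(t) = M(t) − M_∞ decays as ΔM₀·e^(−t/τ) with ΔM₀ = 397700 − 1.0316×10^6 = −633900 t C.
At t = 1410 yr, e^(−t/τ) = e^(−1.725) = 0.1782, so ΔM = −113000 t C and M = 1.0316×10^6 − 113000 = 918680 t C.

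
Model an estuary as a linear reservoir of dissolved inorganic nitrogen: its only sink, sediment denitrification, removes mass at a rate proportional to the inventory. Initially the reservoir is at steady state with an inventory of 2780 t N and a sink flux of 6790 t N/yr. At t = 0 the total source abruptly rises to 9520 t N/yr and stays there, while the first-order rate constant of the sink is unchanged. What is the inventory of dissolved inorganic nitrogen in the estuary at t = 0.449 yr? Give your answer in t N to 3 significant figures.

3520 t N

Residence time τ = M₀/F₀ = 0.4094 yr. The eventual steady state is M_∞ = M₀·(F₁/F₀) = 2780 × 9520/6790 = 3897.7 t N.
The anomaly ΔM(t) = M(t) − M_∞ decays as ΔM₀·e^(−t/τ) with ΔM₀ = 2780 − 3897.7 = −1118 t N.
At t = 0.449 yr, e^(−t/τ) = e^(−1.097) = 0.3340, so ΔM = −373.3 t N and M = 3897.7 − 373.3 = 3524.4 t N.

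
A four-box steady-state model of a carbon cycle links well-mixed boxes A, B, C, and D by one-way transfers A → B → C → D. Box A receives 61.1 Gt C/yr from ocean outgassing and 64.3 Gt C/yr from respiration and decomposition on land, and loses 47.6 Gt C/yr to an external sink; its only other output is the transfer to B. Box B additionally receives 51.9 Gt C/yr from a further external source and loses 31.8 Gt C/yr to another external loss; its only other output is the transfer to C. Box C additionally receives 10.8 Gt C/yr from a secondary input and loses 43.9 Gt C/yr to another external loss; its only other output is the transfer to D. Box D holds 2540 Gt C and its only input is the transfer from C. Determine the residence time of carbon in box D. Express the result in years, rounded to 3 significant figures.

Box A: F(A→B) = (61.1 + 64.3) − 47.6 = 77.800 Gt C/yr.
Box B: F(B→C) = (77.800 + 51.9) − 31.8 = 97.900 Gt C/yr.
Box C: F(C→D) = (97.900 + 10.8) − 43.9 = 64.800 Gt C/yr.
Box D throughput = its input = 64.800 Gt C/yr; τ = 2540 / 64.800 = 39.20 yr.

39.2 yr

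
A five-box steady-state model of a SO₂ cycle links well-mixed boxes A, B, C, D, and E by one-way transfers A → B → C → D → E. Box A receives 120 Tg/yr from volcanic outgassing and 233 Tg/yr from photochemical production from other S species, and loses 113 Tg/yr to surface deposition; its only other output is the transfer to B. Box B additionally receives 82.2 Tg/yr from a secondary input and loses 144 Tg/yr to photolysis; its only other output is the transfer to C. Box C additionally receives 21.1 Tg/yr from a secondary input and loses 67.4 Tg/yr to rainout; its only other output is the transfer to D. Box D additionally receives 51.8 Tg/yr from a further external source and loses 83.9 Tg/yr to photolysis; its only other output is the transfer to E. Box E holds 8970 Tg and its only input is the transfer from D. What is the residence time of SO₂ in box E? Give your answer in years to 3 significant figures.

Box A: F(A→B) = (120 + 233) − 113 = 240.00 Tg/yr.
Box B: F(B→C) = (240.00 + 82.2) − 144 = 178.20 Tg/yr.
Box C: F(C→D) = (178.20 + 21.1) − 67.4 = 131.90 Tg/yr.
Box D: F(D→E) = (131.90 + 51.8) − 83.9 = 99.800 Tg/yr.
Box E throughput = its input = 99.800 Tg/yr; τ = 8970 / 99.800 = 89.88 yr.

89.9 yr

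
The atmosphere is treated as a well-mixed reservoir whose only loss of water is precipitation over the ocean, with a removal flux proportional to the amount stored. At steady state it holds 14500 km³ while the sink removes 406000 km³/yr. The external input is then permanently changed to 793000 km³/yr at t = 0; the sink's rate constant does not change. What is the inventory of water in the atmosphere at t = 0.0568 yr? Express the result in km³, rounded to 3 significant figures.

25500 km³

τ = M₀/F₀ = 14500/406000 = 0.03571 yr; rate constant k = 1/τ.
New steady state M_∞ = F₁/k = F₁·τ = 793000 × 0.03571 = 28321 km³.
M(t) = M_∞ + (M₀ − M_∞)·e^(−t/τ); t/τ = 0.0568/0.03571 = 1.590, so e^(−t/τ) = 0.2038.
M(t) = 28321 − 13820 × 0.2038 = 25504 km³.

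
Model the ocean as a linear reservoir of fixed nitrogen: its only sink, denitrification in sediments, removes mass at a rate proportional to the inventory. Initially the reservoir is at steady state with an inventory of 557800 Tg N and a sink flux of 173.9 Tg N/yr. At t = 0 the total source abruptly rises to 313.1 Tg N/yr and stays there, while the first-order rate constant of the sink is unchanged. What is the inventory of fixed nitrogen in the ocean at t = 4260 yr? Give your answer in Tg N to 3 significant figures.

886000 Tg N

The sink rate constant is k = F₀/M₀ = 173.9/557800 = 0.0003118 yr⁻¹.
Solving dM/dt = F₁ − kM with M(0) = M₀ gives M(t) = F₁/k + (M₀ − F₁/k)·e^(−kt).
F₁/k = 313.1/0.0003118 = 1.0043×10^6 Tg N; kt = 0.0003118 × 4260 = 1.328, e^(−kt) = 0.2650.
M(4260) = 1.0043×10^6 + (557800 − 1.0043×10^6) × 0.2650 = 1.0043×10^6 − 118300 = 885980 Tg N.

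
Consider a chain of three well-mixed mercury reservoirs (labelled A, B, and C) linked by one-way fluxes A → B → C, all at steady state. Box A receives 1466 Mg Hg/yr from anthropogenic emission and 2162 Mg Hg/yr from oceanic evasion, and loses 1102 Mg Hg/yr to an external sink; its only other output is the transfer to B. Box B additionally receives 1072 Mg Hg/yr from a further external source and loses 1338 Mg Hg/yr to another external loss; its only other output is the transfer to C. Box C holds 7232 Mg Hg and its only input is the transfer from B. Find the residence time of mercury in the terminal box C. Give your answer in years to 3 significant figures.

Box A: F(A→B) = (1466 + 2162) − 1102 = 2526.0 Mg Hg/yr.
Box B: F(B→C) = (2526.0 + 1072) − 1338 = 2260.0 Mg Hg/yr.
Box C throughput = its input = 2260.0 Mg Hg/yr; τ = 7232 / 2260.0 = 3.200 yr.

3.20 yr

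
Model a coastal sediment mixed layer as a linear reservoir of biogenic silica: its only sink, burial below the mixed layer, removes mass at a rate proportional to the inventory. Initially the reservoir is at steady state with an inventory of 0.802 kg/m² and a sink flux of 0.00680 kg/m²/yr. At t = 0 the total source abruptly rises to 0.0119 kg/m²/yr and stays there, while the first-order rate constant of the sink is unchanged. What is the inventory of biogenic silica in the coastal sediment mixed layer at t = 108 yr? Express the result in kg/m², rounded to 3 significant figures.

1.16 kg/m²

Residence time τ = M₀/F₀ = 117.9 yr. The eventual steady state is M_∞ = M₀·(F₁/F₀) = 0.802 × 0.0119/0.00680 = 1.4035 kg/m².
The anomaly ΔM(t) = M(t) − M_∞ decays as ΔM₀·e^(−t/τ) with ΔM₀ = 0.802 − 1.4035 = −0.6015 kg/m².
At t = 108 yr, e^(−t/τ) = e^(−0.9157) = 0.4002, so ΔM = −0.2407 kg/m² and M = 1.4035 − 0.2407 = 1.1628 kg/m².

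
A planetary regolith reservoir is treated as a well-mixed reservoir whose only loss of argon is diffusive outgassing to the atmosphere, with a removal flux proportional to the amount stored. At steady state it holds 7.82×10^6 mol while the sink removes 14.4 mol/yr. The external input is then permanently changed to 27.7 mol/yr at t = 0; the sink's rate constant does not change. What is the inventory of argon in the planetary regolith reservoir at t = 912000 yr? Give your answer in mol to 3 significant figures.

1.37×10^7 mol

Residence time τ = M₀/F₀ = 543100 yr. The eventual steady state is M_∞ = M₀·(F₁/F₀) = 7.82×10^6 × 27.7/14.4 = 1.5043×10^7 mol.
The anomaly ΔM(t) = M(t) − M_∞ decays as ΔM₀·e^(−t/τ) with ΔM₀ = 7.82×10^6 − 1.5043×10^7 = −7.223×10^6 mol.
At t = 912000 yr, e^(−t/τ) = e^(−1.679) = 0.1865, so ΔM = −1.347×10^6 mol and M = 1.5043×10^7 − 1.347×10^6 = 1.3696×10^7 mol.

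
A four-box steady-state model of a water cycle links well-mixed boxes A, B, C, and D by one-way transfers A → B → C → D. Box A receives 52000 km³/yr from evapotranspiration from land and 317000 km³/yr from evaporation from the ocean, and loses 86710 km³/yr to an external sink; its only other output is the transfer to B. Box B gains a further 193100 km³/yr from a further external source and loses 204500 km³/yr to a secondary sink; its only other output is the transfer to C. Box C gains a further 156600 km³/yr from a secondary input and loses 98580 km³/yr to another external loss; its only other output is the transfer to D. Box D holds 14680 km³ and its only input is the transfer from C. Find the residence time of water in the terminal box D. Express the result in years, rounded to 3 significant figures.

Box A: F(A→B) = (52000 + 317000) − 86710 = 282290 km³/yr.
Box B: F(B→C) = (282290 + 193100) − 204500 = 270890 km³/yr.
Box C: F(C→D) = (270890 + 156600) − 98580 = 328910 km³/yr.
Box D throughput = its input = 328910 km³/yr; τ = 14680 / 328910 = 0.04463 yr.

0.0446 yr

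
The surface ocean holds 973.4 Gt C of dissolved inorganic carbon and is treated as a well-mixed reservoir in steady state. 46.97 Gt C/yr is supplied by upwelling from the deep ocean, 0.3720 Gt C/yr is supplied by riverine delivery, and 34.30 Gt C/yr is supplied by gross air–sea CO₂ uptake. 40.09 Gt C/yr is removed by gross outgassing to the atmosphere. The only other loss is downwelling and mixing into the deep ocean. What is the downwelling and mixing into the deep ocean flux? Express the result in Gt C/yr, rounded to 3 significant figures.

41.6 Gt C/yr

At steady state ΣF_in = ΣF_out.
ΣF_in = 46.97 + 0.3720 + 34.30 = 81.642 Gt C/yr.
Downwelling and mixing into the deep ocean flux = ΣF_in − (40.09) = 81.642 − 40.09 = 41.55 Gt C/yr.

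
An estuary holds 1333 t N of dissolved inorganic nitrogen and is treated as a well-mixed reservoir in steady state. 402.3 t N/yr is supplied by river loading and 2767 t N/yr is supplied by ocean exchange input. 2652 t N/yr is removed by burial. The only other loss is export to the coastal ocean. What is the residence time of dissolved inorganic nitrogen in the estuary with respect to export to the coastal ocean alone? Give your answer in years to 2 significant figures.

At steady state ΣF_in = ΣF_out.
ΣF_in = 402.3 + 2767 = 3169.3 t N/yr.
Export to the coastal ocean flux = ΣF_in − (2652) = 3169.3 − 2652 = 517.3 t N/yr.
τ = M / F = 1333 / 517.3 = 2.577 yr.

2.6 yr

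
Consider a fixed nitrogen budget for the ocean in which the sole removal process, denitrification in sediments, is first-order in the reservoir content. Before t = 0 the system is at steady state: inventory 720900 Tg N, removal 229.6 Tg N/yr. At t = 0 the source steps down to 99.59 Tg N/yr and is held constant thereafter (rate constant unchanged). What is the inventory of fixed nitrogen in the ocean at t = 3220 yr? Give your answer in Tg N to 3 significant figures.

τ = M₀/F₀ = 720900/229.6 = 3140 yr; rate constant k = 1/τ.
New steady state M_∞ = F₁/k = F₁·τ = 99.59 × 3140 = 312690 Tg N.
M(t) = M_∞ + (M₀ − M_∞)·e^(−t/τ); t/τ = 3220/3140 = 1.026, so e^(−t/τ) = 0.3586.
M(t) = 312690 + 408200 × 0.3586 = 459080 Tg N.

459000 Tg N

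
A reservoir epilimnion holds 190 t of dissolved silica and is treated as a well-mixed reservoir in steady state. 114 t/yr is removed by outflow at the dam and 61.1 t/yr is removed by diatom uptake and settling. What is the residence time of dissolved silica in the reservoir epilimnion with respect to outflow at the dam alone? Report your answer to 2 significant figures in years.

Residence time with respect to a single sink: τ = M / F_sink.
τ = 190 / 114 = 1.667 yr.

1.7 yr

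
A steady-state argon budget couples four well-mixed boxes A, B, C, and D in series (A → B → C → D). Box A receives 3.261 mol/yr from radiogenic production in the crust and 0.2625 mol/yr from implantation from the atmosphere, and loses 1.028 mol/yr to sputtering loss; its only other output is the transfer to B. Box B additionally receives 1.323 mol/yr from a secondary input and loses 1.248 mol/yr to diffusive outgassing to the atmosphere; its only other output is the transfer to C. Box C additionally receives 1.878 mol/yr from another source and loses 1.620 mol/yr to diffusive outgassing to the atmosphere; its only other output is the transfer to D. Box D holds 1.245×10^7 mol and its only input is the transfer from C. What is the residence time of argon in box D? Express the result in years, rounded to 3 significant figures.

4.40×10^6 yr

Box A: F(A→B) = (3.261 + 0.2625) − 1.028 = 2.4955 mol/yr.
Box B: F(B→C) = (2.4955 + 1.323) − 1.248 = 2.5705 mol/yr.
Box C: F(C→D) = (2.5705 + 1.878) − 1.620 = 2.8285 mol/yr.
Box D throughput = its input = 2.8285 mol/yr; τ = 1.245×10^7 / 2.8285 = 4.402×10^6 yr.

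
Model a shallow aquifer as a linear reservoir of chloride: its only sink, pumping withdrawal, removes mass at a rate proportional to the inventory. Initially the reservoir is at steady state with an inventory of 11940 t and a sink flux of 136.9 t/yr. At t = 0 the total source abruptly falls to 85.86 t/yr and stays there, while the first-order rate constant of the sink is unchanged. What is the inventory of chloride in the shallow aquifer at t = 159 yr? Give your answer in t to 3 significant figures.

The sink rate constant is k = F₀/M₀ = 136.9/11940 = 0.01147 yr⁻¹.
Solving dM/dt = F₁ − kM with M(0) = M₀ gives M(t) = F₁/k + (M₀ − F₁/k)·e^(−kt).
F₁/k = 85.86/0.01147 = 7488.4 t; kt = 0.01147 × 159 = 1.823, e^(−kt) = 0.1615.
M(159) = 7488.4 + (11940 − 7488.4) × 0.1615 = 7488.4 + 719.1 = 8207.5 t.

8210 t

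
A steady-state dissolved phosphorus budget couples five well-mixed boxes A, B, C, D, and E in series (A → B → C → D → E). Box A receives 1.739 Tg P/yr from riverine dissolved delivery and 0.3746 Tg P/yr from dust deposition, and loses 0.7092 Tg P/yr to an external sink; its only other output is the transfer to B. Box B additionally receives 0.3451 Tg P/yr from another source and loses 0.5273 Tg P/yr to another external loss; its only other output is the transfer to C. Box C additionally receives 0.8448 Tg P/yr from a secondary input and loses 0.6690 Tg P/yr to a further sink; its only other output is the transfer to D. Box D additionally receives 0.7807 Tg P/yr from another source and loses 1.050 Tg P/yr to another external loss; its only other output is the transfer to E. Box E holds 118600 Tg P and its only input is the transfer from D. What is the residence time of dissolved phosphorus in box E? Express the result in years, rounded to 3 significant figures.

105000 yr

Box A: F(A→B) = (1.739 + 0.3746) − 0.7092 = 1.4044 Tg P/yr.
Box B: F(B→C) = (1.4044 + 0.3451) − 0.5273 = 1.2222 Tg P/yr.
Box C: F(C→D) = (1.2222 + 0.8448) − 0.6690 = 1.3980 Tg P/yr.
Box D: F(D→E) = (1.3980 + 0.7807) − 1.050 = 1.1287 Tg P/yr.
Box E throughput = its input = 1.1287 Tg P/yr; τ = 118600 / 1.1287 = 105100 yr.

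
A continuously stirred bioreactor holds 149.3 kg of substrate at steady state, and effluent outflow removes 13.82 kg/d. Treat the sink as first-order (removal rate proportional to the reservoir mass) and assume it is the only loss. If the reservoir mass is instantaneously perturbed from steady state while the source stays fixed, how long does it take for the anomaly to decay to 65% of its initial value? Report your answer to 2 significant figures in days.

For a linear reservoir the anomaly decays as exp(−t/τ) with τ = M/F = 149.3/13.82 = 10.80 d.
exp(−t/τ) = 0.65 ⇒ t = −τ ln(0.65) = 10.80 × 0.4308 = 4.654 d.

4.7 d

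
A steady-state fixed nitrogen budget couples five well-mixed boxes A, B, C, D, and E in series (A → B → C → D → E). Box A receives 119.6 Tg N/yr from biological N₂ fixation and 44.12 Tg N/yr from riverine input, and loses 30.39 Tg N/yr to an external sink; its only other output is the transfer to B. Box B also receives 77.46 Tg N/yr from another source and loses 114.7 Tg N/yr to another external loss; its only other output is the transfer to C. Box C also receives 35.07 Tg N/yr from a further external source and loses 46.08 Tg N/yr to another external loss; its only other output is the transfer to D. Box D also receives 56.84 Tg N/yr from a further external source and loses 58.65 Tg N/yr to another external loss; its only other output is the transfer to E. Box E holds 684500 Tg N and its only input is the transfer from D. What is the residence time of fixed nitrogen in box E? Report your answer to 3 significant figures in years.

Box A: F(A→B) = (119.6 + 44.12) − 30.39 = 133.33 Tg N/yr.
Box B: F(B→C) = (133.33 + 77.46) − 114.7 = 96.090 Tg N/yr.
Box C: F(C→D) = (96.090 + 35.07) − 46.08 = 85.080 Tg N/yr.
Box D: F(D→E) = (85.080 + 56.84) − 58.65 = 83.270 Tg N/yr.
Box E throughput = its input = 83.270 Tg N/yr; τ = 684500 / 83.270 = 8220 yr.

8220 yr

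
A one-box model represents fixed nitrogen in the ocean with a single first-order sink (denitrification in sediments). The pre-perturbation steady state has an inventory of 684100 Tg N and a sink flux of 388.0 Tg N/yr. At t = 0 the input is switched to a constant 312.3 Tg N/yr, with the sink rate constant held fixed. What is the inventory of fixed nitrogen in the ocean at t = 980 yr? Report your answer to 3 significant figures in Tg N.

627000 Tg N

The sink rate constant is k = F₀/M₀ = 388.0/684100 = 0.0005672 yr⁻¹.
Solving dM/dt = F₁ − kM with M(0) = M₀ gives M(t) = F₁/k + (M₀ − F₁/k)·e^(−kt).
F₁/k = 312.3/0.0005672 = 550630 Tg N; kt = 0.0005672 × 980 = 0.5558, e^(−kt) = 0.5736.
M(980) = 550630 + (684100 − 550630) × 0.5736 = 550630 + 76560 = 627190 Tg N.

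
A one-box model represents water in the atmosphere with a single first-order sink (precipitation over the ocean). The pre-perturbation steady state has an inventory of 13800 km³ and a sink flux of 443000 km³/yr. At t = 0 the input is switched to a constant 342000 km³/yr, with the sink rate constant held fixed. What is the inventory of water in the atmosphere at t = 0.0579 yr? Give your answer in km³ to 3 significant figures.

11100 km³

τ = M₀/F₀ = 13800/443000 = 0.03115 yr; rate constant k = 1/τ.
New steady state M_∞ = F₁/k = F₁·τ = 342000 × 0.03115 = 10654 km³.
M(t) = M_∞ + (M₀ − M_∞)·e^(−t/τ); t/τ = 0.0579/0.03115 = 1.859, so e^(−t/τ) = 0.1559.
M(t) = 10654 + 3146 × 0.1559 = 11144 km³.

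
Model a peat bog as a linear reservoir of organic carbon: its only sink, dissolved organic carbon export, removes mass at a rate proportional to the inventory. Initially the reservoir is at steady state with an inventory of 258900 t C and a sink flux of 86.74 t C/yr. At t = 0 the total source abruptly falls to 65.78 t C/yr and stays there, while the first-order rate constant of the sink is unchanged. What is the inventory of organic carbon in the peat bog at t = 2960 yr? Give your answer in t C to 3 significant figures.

Residence time τ = M₀/F₀ = 2985 yr. The eventual steady state is M_∞ = M₀·(F₁/F₀) = 258900 × 65.78/86.74 = 196340 t C.
The anomaly ΔM(t) = M(t) − M_∞ decays as ΔM₀·e^(−t/τ) with ΔM₀ = 258900 − 196340 = 62560 t C.
At t = 2960 yr, e^(−t/τ) = e^(−0.9917) = 0.3709, so ΔM = 23210 t C and M = 196340 + 23210 = 219550 t C.

220000 t C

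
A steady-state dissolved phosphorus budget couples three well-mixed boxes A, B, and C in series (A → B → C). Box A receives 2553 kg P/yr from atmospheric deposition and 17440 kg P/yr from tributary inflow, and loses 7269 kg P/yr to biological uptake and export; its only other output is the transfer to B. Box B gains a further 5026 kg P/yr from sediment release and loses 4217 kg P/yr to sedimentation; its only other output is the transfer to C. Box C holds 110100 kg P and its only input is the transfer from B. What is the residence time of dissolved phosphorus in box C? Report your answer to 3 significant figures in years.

8.14 yr

Box A: F(A→B) = (2553 + 17440) − 7269 = 12724 kg P/yr.
Box B: F(B→C) = (12724 + 5026) − 4217 = 13533 kg P/yr.
Box C throughput = its input = 13533 kg P/yr; τ = 110100 / 13533 = 8.136 yr.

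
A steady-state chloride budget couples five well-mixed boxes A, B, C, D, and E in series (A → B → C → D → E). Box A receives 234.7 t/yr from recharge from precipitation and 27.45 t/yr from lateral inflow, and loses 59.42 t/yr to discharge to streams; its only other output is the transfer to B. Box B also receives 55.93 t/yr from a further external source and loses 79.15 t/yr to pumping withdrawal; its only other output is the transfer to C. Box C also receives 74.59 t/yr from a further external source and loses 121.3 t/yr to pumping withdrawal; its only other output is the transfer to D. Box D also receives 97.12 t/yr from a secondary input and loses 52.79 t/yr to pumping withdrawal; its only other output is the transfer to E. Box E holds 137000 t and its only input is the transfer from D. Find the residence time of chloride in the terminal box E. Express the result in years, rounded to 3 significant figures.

Box A: F(A→B) = (234.7 + 27.45) − 59.42 = 202.73 t/yr.
Box B: F(B→C) = (202.73 + 55.93) − 79.15 = 179.51 t/yr.
Box C: F(C→D) = (179.51 + 74.59) − 121.3 = 132.80 t/yr.
Box D: F(D→E) = (132.80 + 97.12) − 52.79 = 177.13 t/yr.
Box E throughput = its input = 177.13 t/yr; τ = 137000 / 177.13 = 773.4 yr.

773 yr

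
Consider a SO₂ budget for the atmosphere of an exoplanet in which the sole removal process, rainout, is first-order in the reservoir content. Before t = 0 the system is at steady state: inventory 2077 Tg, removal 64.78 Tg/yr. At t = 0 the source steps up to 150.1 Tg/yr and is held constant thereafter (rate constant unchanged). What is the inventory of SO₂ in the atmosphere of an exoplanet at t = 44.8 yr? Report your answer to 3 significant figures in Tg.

4140 Tg

The sink rate constant is k = F₀/M₀ = 64.78/2077 = 0.03119 yr⁻¹.
Solving dM/dt = F₁ − kM with M(0) = M₀ gives M(t) = F₁/k + (M₀ − F₁/k)·e^(−kt).
F₁/k = 150.1/0.03119 = 4812.6 Tg; kt = 0.03119 × 44.8 = 1.397, e^(−kt) = 0.2473.
M(44.8) = 4812.6 + (2077 − 4812.6) × 0.2473 = 4812.6 − 676.4 = 4136.1 Tg.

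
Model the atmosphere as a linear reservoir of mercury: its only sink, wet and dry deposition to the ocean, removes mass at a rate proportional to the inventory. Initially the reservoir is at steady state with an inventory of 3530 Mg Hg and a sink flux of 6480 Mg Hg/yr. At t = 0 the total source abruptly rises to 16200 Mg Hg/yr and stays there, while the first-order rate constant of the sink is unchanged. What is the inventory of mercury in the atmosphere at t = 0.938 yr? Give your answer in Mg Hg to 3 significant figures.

7880 Mg Hg

The sink rate constant is k = F₀/M₀ = 6480/3530 = 1.836 yr⁻¹.
Solving dM/dt = F₁ − kM with M(0) = M₀ gives M(t) = F₁/k + (M₀ − F₁/k)·e^(−kt).
F₁/k = 16200/1.836 = 8825.0 Mg Hg; kt = 1.836 × 0.938 = 1.722, e^(−kt) = 0.1787.
M(0.938) = 8825.0 + (3530 − 8825.0) × 0.1787 = 8825.0 − 946.4 = 7878.6 Mg Hg.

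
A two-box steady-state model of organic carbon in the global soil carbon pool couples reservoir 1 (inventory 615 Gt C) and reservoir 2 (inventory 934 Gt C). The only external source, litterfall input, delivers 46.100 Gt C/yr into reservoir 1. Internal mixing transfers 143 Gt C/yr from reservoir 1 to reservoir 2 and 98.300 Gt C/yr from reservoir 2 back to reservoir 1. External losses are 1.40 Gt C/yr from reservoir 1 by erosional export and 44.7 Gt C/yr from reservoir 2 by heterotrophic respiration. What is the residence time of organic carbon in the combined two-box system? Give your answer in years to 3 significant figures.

Residence time in the combined system uses the total inventory and the total *external* removal — internal exchanges between the two boxes cancel.
M_total = 615 + 934 = 1549.0 Gt C.
ΣF_external_out = 1.40 + 44.7 = 46.100 Gt C/yr.
τ = M_total / ΣF_ext = 1549.0 / 46.100 = 33.60 yr.

33.6 yr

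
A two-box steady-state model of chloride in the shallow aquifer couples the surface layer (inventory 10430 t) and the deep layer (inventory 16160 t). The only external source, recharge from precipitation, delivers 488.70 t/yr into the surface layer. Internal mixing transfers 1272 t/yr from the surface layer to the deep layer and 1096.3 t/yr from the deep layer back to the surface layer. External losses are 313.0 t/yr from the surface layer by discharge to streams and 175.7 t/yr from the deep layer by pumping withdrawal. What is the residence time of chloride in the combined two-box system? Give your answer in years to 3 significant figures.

Residence time in the combined system uses the total inventory and the total *external* removal — internal exchanges between the two boxes cancel.
M_total = 10430 + 16160 = 26590 t.
ΣF_external_out = 313.0 + 175.7 = 488.70 t/yr.
τ = M_total / ΣF_ext = 26590 / 488.70 = 54.41 yr.

54.4 yr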